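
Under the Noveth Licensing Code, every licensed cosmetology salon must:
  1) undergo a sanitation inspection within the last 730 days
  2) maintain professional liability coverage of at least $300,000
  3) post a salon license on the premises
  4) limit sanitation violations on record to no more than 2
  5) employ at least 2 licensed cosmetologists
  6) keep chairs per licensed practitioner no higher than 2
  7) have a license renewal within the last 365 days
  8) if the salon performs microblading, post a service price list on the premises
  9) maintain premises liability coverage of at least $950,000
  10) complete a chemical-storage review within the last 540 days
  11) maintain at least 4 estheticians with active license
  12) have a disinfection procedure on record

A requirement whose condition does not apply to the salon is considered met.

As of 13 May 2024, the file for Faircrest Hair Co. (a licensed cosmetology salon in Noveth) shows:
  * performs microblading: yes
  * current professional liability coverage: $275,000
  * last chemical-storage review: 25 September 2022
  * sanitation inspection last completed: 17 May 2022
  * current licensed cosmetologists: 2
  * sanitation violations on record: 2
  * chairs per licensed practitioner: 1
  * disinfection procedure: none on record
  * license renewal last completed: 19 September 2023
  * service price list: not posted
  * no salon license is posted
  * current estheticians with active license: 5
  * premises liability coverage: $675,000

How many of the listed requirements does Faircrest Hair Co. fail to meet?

6

1. sanitation inspection 727 days ago vs limit 730 → met
2. professional liability coverage $275,000 < $300,000 → not met
3. salon license absent → not met
4. sanitation violations on record 2 ≤ 2 → met
5. licensed cosmetologists 2 ≥ 2 → met
6. chairs per licensed practitioner 1 ≤ 2 → met
7. license renewal 237 days ago vs limit 365 → met
8. condition 'performs microblading' holds; service price list absent → not met
9. premises liability coverage $675,000 < $950,000 → not met
10. chemical-storage review 596 days ago vs limit 540 → not met
11. estheticians with active license 5 ≥ 4 → met
12. disinfection procedure absent → not met
Not met: 6 of 12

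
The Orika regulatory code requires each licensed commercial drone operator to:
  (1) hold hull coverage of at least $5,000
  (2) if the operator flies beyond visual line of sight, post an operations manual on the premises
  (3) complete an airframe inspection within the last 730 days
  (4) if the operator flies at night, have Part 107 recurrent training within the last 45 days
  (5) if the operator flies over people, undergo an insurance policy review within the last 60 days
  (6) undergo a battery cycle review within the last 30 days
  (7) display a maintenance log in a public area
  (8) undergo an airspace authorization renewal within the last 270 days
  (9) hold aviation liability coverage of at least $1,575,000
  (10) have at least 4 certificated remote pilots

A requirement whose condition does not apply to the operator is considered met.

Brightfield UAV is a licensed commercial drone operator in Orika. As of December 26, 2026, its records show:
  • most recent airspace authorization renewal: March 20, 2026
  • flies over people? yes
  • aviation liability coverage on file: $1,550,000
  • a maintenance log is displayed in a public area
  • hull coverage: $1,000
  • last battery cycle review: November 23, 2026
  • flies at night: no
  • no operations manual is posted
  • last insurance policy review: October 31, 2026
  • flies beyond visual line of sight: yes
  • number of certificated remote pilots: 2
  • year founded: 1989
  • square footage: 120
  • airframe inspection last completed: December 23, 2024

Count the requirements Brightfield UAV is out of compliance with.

7

1. hull coverage $1,000 < $5,000 → not met
2. condition 'flies beyond visual line of sight' holds; operations manual absent → not met
3. airframe inspection 733 days ago vs limit 730 → not met
4. condition 'flies at night' does not hold → requirement n/a → met
5. condition 'flies over people' holds; insurance policy review 56 days ago vs limit 60 → met
6. battery cycle review 33 days ago vs limit 30 → not met
7. maintenance log present → met
8. airspace authorization renewal 281 days ago vs limit 270 → not met
9. aviation liability coverage $1,550,000 < $1,575,000 → not met
10. certificated remote pilots 2 < 4 → not met
Not met: 7 of 10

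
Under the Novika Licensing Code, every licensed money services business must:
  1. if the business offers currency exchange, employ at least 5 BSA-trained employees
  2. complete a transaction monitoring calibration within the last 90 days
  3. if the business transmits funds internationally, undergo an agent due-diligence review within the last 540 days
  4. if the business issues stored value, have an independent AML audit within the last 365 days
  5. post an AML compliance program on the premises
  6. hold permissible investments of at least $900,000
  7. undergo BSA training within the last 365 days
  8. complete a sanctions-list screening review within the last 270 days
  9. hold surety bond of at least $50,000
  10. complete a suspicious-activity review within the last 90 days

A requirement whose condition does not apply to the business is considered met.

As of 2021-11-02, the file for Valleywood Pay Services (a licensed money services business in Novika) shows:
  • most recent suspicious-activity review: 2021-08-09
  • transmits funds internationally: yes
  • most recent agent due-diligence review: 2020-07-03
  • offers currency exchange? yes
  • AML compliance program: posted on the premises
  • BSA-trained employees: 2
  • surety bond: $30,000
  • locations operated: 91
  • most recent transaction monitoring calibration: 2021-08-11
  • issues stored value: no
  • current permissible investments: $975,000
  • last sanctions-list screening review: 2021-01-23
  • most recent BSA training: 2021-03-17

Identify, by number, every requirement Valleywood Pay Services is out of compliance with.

1. condition 'offers currency exchange' holds; BSA-trained employees 2 < 5 → not met
2. transaction monitoring calibration 83 days ago vs limit 90 → met
3. condition 'transmits funds internationally' holds; agent due-diligence review 487 days ago vs limit 540 → met
4. condition 'issues stored value' does not hold → requirement n/a → met
5. AML compliance program present → met
6. permissible investments $975,000 ≥ $900,000 → met
7. BSA training 230 days ago vs limit 365 → met
8. sanctions-list screening review 283 days ago vs limit 270 → not met
9. surety bond $30,000 < $50,000 → not met
10. suspicious-activity review 85 days ago vs limit 90 → met
Not met: 1, 8, 9

1, 8, 9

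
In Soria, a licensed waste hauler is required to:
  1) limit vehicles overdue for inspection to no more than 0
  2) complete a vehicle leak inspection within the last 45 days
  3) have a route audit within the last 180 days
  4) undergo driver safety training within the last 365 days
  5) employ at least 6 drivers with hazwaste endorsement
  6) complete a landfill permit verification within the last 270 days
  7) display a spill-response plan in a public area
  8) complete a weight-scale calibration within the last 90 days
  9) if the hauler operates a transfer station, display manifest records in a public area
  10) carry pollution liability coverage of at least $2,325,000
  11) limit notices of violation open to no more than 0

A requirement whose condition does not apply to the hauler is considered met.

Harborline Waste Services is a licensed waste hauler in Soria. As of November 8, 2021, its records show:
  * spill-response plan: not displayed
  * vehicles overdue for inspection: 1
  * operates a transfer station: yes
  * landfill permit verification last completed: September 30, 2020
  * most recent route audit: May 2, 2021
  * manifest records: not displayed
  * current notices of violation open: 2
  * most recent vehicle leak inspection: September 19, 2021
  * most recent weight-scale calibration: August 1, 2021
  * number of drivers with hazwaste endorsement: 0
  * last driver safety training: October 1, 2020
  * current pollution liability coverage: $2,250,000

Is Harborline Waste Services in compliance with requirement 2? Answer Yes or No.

No

2. vehicle leak inspection 50 days ago vs limit 45 → not met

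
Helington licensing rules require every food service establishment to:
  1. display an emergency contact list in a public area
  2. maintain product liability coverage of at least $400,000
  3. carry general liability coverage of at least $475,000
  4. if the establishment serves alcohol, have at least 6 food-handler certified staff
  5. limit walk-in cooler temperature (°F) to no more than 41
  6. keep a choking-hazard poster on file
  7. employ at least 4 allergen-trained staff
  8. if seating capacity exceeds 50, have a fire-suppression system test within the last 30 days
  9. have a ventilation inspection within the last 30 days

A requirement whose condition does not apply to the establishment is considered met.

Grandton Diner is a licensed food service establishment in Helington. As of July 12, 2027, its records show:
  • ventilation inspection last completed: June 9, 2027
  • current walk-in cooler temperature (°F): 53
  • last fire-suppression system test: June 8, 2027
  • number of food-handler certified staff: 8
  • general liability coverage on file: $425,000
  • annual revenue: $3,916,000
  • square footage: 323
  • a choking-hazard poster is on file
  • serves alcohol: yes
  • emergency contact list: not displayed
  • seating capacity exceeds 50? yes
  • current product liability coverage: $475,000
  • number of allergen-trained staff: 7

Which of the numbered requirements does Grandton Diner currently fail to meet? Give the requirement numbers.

1, 3, 5, 8, 9

1. emergency contact list absent → not met
2. product liability coverage $475,000 ≥ $400,000 → met
3. general liability coverage $425,000 < $475,000 → not met
4. condition 'serves alcohol' holds; food-handler certified staff 8 ≥ 6 → met
5. walk-in cooler temperature (°F) 53 > 41 → not met
6. choking-hazard poster present → met
7. allergen-trained staff 7 ≥ 4 → met
8. condition 'seating capacity exceeds 50' holds; fire-suppression system test 34 days ago vs limit 30 → not met
9. ventilation inspection 33 days ago vs limit 30 → not met
Not met: 1, 3, 5, 8, 9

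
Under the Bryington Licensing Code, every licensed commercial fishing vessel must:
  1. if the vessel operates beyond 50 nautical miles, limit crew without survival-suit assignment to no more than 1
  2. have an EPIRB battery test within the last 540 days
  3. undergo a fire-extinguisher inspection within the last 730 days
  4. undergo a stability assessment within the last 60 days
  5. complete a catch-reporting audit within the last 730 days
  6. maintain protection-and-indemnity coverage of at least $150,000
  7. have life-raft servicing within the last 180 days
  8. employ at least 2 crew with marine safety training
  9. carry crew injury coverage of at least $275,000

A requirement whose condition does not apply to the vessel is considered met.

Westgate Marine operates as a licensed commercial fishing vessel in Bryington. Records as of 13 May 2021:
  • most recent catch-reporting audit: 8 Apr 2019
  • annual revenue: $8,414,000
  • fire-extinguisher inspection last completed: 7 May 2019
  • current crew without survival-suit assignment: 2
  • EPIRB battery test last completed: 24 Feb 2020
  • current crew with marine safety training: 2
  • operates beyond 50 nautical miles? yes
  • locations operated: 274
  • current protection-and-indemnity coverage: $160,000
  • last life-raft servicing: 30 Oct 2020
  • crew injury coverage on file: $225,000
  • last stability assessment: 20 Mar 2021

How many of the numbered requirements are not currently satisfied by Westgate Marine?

5

1. condition 'operates beyond 50 nautical miles' holds; crew without survival-suit assignment 2 > 1 → not met
2. EPIRB battery test 444 days ago vs limit 540 → met
3. fire-extinguisher inspection 737 days ago vs limit 730 → not met
4. stability assessment 54 days ago vs limit 60 → met
5. catch-reporting audit 766 days ago vs limit 730 → not met
6. protection-and-indemnity coverage $160,000 ≥ $150,000 → met
7. life-raft servicing 195 days ago vs limit 180 → not met
8. crew with marine safety training 2 ≥ 2 → met
9. crew injury coverage $225,000 < $275,000 → not met
Not met: 5 of 9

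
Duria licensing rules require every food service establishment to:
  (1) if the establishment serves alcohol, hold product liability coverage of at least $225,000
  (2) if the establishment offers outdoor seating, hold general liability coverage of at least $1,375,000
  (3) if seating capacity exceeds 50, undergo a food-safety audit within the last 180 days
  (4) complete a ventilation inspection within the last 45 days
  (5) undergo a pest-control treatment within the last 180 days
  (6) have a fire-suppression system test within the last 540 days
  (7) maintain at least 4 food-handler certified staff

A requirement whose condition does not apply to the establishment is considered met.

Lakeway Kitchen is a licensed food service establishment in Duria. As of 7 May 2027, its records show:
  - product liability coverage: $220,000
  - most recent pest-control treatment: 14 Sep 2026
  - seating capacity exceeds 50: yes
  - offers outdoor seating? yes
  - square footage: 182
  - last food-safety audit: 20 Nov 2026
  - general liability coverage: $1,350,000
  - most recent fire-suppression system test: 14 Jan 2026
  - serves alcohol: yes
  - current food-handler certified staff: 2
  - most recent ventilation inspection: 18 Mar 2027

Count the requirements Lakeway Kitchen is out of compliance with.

5

1. condition 'serves alcohol' holds; product liability coverage $220,000 < $225,000 → not met
2. condition 'offers outdoor seating' holds; general liability coverage $1,350,000 < $1,375,000 → not met
3. condition 'seating capacity exceeds 50' holds; food-safety audit 168 days ago vs limit 180 → met
4. ventilation inspection 50 days ago vs limit 45 → not met
5. pest-control treatment 235 days ago vs limit 180 → not met
6. fire-suppression system test 478 days ago vs limit 540 → met
7. food-handler certified staff 2 < 4 → not met
Not met: 5 of 7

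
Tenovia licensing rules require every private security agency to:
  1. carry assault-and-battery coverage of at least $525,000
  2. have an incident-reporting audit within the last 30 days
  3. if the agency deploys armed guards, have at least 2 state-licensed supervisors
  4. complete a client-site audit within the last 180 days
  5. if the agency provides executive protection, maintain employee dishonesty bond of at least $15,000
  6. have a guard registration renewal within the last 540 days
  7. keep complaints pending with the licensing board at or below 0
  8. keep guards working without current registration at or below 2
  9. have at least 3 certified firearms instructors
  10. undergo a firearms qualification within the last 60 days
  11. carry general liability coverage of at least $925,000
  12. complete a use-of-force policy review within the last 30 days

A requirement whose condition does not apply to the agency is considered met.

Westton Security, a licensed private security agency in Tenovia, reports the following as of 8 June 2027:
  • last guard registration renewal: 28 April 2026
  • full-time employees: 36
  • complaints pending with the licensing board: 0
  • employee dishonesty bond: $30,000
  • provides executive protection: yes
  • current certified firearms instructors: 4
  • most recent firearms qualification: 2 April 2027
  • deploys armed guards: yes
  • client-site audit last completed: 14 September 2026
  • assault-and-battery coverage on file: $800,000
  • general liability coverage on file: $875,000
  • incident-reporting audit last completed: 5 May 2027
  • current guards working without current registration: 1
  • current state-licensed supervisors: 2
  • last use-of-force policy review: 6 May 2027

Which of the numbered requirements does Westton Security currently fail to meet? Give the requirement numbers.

1. assault-and-battery coverage $800,000 ≥ $525,000 → met
2. incident-reporting audit 34 days ago vs limit 30 → not met
3. condition 'deploys armed guards' holds; state-licensed supervisors 2 ≥ 2 → met
4. client-site audit 267 days ago vs limit 180 → not met
5. condition 'provides executive protection' holds; employee dishonesty bond $30,000 ≥ $15,000 → met
6. guard registration renewal 406 days ago vs limit 540 → met
7. complaints pending with the licensing board 0 ≤ 0 → met
8. guards working without current registration 1 ≤ 2 → met
9. certified firearms instructors 4 ≥ 3 → met
10. firearms qualification 67 days ago vs limit 60 → not met
11. general liability coverage $875,000 < $925,000 → not met
12. use-of-force policy review 33 days ago vs limit 30 → not met
Not met: 2, 4, 10, 11, 12

2, 4, 10, 11, 12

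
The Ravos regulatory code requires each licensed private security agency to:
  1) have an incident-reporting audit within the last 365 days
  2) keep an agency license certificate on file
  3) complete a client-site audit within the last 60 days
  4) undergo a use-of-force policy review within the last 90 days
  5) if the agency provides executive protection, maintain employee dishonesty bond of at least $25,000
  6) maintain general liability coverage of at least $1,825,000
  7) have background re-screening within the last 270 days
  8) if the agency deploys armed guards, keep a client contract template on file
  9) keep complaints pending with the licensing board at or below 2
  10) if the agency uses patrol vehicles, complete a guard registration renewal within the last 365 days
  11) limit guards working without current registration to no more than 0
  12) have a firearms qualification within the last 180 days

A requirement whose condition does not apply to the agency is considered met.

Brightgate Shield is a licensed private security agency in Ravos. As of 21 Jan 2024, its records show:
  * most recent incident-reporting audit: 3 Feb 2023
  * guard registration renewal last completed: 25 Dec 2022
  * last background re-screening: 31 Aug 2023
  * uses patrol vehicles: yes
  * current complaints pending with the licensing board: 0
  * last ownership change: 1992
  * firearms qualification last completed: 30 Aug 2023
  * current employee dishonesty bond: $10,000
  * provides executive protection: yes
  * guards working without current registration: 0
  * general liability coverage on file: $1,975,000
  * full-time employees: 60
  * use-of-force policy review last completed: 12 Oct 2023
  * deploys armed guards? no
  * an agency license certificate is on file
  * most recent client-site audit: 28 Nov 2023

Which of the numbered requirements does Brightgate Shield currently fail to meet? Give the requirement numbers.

1. incident-reporting audit 352 days ago vs limit 365 → met
2. agency license certificate present → met
3. client-site audit 54 days ago vs limit 60 → met
4. use-of-force policy review 101 days ago vs limit 90 → not met
5. condition 'provides executive protection' holds; employee dishonesty bond $10,000 < $25,000 → not met
6. general liability coverage $1,975,000 ≥ $1,825,000 → met
7. background re-screening 143 days ago vs limit 270 → met
8. condition 'deploys armed guards' does not hold → requirement n/a → met
9. complaints pending with the licensing board 0 ≤ 2 → met
10. condition 'uses patrol vehicles' holds; guard registration renewal 392 days ago vs limit 365 → not met
11. guards working without current registration 0 ≤ 0 → met
12. firearms qualification 144 days ago vs limit 180 → met
Not met: 4, 5, 10

4, 5, 10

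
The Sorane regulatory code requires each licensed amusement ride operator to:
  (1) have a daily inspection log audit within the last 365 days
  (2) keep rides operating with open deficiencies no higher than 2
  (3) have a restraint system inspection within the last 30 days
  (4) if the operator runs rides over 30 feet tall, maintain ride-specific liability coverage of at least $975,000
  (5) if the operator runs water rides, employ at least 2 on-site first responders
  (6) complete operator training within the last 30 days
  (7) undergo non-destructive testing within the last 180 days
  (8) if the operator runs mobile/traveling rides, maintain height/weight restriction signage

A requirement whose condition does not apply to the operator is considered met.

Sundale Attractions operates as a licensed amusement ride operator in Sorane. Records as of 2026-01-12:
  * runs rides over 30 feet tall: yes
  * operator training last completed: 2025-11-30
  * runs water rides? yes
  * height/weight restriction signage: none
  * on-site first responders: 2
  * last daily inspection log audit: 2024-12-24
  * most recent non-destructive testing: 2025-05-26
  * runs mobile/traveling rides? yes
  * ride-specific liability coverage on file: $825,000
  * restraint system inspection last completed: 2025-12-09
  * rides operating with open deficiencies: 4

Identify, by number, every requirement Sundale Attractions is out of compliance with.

1, 2, 3, 4, 6, 7, 8

1. daily inspection log audit 384 days ago vs limit 365 → not met
2. rides operating with open deficiencies 4 > 2 → not met
3. restraint system inspection 34 days ago vs limit 30 → not met
4. condition 'runs rides over 30 feet tall' holds; ride-specific liability coverage $825,000 < $975,000 → not met
5. condition 'runs water rides' holds; on-site first responders 2 ≥ 2 → met
6. operator training 43 days ago vs limit 30 → not met
7. non-destructive testing 231 days ago vs limit 180 → not met
8. condition 'runs mobile/traveling rides' holds; height/weight restriction signage absent → not met
Not met: 1, 2, 3, 4, 6, 7, 8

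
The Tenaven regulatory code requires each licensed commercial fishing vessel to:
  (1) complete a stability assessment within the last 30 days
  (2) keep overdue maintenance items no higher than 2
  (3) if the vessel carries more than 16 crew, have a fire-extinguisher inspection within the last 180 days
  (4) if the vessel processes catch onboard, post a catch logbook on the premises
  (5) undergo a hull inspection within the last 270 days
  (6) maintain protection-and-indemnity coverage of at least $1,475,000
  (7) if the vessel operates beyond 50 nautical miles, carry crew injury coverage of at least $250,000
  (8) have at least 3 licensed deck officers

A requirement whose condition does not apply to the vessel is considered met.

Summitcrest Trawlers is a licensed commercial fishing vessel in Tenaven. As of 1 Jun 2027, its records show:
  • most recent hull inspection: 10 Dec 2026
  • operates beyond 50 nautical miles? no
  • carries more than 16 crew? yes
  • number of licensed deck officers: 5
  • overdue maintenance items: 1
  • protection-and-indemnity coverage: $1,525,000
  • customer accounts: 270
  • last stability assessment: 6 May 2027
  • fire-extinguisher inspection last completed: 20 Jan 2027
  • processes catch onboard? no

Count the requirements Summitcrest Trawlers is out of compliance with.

1. stability assessment 26 days ago vs limit 30 → met
2. overdue maintenance items 1 ≤ 2 → met
3. condition 'carries more than 16 crew' holds; fire-extinguisher inspection 132 days ago vs limit 180 → met
4. condition 'processes catch onboard' does not hold → requirement n/a → met
5. hull inspection 173 days ago vs limit 270 → met
6. protection-and-indemnity coverage $1,525,000 ≥ $1,475,000 → met
7. condition 'operates beyond 50 nautical miles' does not hold → requirement n/a → met
8. licensed deck officers 5 ≥ 3 → met
Not met: 0 of 8

0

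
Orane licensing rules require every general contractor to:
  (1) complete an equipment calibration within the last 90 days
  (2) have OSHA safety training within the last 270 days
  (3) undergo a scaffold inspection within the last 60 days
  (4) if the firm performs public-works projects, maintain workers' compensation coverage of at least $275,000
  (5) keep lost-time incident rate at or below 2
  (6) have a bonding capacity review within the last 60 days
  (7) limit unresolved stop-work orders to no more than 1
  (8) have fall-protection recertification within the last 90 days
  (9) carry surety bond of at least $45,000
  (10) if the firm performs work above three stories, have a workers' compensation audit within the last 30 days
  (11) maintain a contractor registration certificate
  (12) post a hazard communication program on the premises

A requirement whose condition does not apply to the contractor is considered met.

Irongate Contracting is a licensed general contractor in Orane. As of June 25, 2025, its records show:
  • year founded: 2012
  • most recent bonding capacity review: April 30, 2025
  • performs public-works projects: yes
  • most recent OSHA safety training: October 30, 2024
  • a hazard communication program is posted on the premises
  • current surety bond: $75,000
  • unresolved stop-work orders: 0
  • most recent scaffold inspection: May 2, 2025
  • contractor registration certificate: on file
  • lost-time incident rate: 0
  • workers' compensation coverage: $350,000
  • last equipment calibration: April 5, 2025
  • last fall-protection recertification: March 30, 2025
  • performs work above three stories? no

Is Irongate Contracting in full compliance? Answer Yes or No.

1. equipment calibration 81 days ago vs limit 90 → met
2. OSHA safety training 238 days ago vs limit 270 → met
3. scaffold inspection 54 days ago vs limit 60 → met
4. condition 'performs public-works projects' holds; workers' compensation coverage $350,000 ≥ $275,000 → met
5. lost-time incident rate 0 ≤ 2 → met
6. bonding capacity review 56 days ago vs limit 60 → met
7. unresolved stop-work orders 0 ≤ 1 → met
8. fall-protection recertification 87 days ago vs limit 90 → met
9. surety bond $75,000 ≥ $45,000 → met
10. condition 'performs work above three stories' does not hold → requirement n/a → met
11. contractor registration certificate present → met
12. hazard communication program present → met
All met.

Yes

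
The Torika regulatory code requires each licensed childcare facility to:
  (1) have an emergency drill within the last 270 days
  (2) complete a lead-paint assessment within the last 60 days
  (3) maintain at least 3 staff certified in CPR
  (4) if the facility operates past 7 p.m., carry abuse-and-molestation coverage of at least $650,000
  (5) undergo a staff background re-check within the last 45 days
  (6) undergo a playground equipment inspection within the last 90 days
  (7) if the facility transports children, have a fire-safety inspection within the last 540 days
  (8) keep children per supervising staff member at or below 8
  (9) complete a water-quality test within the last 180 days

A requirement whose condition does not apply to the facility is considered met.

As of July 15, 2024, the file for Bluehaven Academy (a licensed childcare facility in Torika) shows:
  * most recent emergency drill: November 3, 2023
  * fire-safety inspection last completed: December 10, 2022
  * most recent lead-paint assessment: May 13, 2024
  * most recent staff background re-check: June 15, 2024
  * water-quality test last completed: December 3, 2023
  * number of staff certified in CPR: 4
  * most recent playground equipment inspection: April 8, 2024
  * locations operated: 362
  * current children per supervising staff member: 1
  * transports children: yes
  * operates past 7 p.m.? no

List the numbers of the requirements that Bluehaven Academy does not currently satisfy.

1. emergency drill 255 days ago vs limit 270 → met
2. lead-paint assessment 63 days ago vs limit 60 → not met
3. staff certified in CPR 4 ≥ 3 → met
4. condition 'operates past 7 p.m.' does not hold → requirement n/a → met
5. staff background re-check 30 days ago vs limit 45 → met
6. playground equipment inspection 98 days ago vs limit 90 → not met
7. condition 'transports children' holds; fire-safety inspection 583 days ago vs limit 540 → not met
8. children per supervising staff member 1 ≤ 8 → met
9. water-quality test 225 days ago vs limit 180 → not met
Not met: 2, 6, 7, 9

2, 6, 7, 9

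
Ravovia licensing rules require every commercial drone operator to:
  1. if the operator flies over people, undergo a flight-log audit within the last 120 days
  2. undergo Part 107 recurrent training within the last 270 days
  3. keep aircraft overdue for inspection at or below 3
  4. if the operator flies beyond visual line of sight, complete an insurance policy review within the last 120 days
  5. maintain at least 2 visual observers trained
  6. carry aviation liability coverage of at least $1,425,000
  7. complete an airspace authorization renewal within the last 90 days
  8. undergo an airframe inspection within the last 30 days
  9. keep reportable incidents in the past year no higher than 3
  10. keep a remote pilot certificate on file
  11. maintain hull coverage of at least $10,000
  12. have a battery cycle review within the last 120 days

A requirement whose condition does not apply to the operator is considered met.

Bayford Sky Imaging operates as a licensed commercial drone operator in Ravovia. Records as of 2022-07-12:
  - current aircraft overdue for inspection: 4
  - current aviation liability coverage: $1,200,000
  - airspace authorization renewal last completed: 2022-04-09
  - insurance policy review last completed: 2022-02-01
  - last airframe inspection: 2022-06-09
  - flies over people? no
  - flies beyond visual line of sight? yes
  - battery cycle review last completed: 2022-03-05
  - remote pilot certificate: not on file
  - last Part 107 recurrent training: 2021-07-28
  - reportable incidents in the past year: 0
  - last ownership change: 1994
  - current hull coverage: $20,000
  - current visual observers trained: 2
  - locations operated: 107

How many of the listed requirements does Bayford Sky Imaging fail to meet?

1. condition 'flies over people' does not hold → requirement n/a → met
2. Part 107 recurrent training 349 days ago vs limit 270 → not met
3. aircraft overdue for inspection 4 > 3 → not met
4. condition 'flies beyond visual line of sight' holds; insurance policy review 161 days ago vs limit 120 → not met
5. visual observers trained 2 ≥ 2 → met
6. aviation liability coverage $1,200,000 < $1,425,000 → not met
7. airspace authorization renewal 94 days ago vs limit 90 → not met
8. airframe inspection 33 days ago vs limit 30 → not met
9. reportable incidents in the past year 0 ≤ 3 → met
10. remote pilot certificate absent → not met
11. hull coverage $20,000 ≥ $10,000 → met
12. battery cycle review 129 days ago vs limit 120 → not met
Not met: 8 of 12

8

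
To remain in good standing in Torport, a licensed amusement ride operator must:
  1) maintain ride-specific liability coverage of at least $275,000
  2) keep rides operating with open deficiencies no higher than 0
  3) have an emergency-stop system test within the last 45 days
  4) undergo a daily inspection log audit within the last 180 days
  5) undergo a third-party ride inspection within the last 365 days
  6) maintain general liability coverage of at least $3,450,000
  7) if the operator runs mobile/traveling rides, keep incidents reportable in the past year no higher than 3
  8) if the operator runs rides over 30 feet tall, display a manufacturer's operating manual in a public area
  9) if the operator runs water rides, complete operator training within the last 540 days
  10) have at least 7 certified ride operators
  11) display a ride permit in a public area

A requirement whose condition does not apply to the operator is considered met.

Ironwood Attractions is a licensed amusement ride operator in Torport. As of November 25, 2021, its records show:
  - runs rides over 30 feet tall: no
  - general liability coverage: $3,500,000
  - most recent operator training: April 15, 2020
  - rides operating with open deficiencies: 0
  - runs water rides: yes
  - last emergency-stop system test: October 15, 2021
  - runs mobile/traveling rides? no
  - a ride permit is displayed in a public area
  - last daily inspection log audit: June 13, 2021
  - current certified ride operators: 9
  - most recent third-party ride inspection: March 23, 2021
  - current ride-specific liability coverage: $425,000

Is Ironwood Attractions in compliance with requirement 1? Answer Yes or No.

Yes

1. ride-specific liability coverage $425,000 ≥ $275,000 → met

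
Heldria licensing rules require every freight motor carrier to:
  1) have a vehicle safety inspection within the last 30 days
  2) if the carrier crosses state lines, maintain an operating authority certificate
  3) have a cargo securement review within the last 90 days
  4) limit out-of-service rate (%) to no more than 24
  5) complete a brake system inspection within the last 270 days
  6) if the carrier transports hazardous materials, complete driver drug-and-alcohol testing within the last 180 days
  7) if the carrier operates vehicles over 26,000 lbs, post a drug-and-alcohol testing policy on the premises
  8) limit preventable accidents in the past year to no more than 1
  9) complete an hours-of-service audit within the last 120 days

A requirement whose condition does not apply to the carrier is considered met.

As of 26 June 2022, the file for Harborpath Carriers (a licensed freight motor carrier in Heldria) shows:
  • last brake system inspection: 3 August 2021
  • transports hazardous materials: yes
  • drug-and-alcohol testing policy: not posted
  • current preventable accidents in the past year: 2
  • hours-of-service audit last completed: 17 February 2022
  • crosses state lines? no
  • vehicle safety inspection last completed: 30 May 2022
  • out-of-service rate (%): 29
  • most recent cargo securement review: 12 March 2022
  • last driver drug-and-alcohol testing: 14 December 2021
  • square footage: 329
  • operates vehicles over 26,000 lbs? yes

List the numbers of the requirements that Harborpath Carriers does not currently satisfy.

1. vehicle safety inspection 27 days ago vs limit 30 → met
2. condition 'crosses state lines' does not hold → requirement n/a → met
3. cargo securement review 106 days ago vs limit 90 → not met
4. out-of-service rate (%) 29 > 24 → not met
5. brake system inspection 327 days ago vs limit 270 → not met
6. condition 'transports hazardous materials' holds; driver drug-and-alcohol testing 194 days ago vs limit 180 → not met
7. condition 'operates vehicles over 26,000 lbs' holds; drug-and-alcohol testing policy absent → not met
8. preventable accidents in the past year 2 > 1 → not met
9. hours-of-service audit 129 days ago vs limit 120 → not met
Not met: 3, 4, 5, 6, 7, 8, 9

3, 4, 5, 6, 7, 8, 9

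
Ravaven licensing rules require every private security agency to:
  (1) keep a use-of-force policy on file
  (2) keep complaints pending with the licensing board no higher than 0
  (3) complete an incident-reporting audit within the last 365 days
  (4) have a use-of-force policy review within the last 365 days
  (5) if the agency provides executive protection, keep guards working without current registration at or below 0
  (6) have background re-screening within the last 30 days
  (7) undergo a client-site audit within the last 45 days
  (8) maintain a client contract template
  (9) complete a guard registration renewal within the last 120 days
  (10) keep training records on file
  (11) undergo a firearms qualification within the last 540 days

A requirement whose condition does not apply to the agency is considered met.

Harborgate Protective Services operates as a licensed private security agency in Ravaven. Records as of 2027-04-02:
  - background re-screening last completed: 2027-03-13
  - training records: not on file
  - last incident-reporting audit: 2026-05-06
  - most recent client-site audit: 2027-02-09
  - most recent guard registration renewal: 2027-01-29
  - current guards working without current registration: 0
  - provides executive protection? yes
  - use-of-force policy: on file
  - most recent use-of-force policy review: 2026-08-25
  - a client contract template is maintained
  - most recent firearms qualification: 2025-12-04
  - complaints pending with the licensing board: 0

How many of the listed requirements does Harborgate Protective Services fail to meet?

2

1. use-of-force policy present → met
2. complaints pending with the licensing board 0 ≤ 0 → met
3. incident-reporting audit 331 days ago vs limit 365 → met
4. use-of-force policy review 220 days ago vs limit 365 → met
5. condition 'provides executive protection' holds; guards working without current registration 0 ≤ 0 → met
6. background re-screening 20 days ago vs limit 30 → met
7. client-site audit 52 days ago vs limit 45 → not met
8. client contract template present → met
9. guard registration renewal 63 days ago vs limit 120 → met
10. training records absent → not met
11. firearms qualification 484 days ago vs limit 540 → met
Not met: 2 of 11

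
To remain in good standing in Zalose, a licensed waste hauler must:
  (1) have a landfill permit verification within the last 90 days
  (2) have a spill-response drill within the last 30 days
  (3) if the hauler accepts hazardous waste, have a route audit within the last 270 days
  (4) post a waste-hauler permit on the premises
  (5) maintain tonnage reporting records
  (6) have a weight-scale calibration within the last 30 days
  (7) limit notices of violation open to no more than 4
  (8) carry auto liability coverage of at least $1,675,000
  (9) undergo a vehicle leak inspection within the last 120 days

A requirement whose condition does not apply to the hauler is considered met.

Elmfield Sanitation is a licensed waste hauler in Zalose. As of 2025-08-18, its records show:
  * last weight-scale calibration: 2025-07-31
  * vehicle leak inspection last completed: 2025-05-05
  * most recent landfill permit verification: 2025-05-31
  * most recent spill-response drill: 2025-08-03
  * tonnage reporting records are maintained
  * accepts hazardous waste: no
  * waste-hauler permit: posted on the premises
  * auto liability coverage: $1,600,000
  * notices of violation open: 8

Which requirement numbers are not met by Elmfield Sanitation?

7, 8

1. landfill permit verification 79 days ago vs limit 90 → met
2. spill-response drill 15 days ago vs limit 30 → met
3. condition 'accepts hazardous waste' does not hold → requirement n/a → met
4. waste-hauler permit present → met
5. tonnage reporting records present → met
6. weight-scale calibration 18 days ago vs limit 30 → met
7. notices of violation open 8 > 4 → not met
8. auto liability coverage $1,600,000 < $1,675,000 → not met
9. vehicle leak inspection 105 days ago vs limit 120 → met
Not met: 7, 8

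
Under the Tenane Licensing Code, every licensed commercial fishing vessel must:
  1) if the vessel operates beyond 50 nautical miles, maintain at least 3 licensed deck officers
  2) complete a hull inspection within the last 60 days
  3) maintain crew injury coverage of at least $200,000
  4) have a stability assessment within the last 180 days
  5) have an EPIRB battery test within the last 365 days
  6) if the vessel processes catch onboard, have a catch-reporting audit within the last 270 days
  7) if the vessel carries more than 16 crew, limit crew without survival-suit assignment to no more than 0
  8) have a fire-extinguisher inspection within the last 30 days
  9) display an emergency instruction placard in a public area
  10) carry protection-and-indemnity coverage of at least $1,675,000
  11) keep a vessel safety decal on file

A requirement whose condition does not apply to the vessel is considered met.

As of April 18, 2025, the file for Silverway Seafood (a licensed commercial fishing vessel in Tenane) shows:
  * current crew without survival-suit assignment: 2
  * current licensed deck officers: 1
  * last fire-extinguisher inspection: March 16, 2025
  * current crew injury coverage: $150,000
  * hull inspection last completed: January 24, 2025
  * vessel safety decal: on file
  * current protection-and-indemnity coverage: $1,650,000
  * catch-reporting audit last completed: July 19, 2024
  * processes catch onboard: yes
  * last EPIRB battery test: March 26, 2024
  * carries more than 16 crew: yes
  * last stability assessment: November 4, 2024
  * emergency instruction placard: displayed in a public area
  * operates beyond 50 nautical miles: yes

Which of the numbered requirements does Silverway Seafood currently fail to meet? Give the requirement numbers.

1, 2, 3, 5, 6, 7, 8, 10

1. condition 'operates beyond 50 nautical miles' holds; licensed deck officers 1 < 3 → not met
2. hull inspection 84 days ago vs limit 60 → not met
3. crew injury coverage $150,000 < $200,000 → not met
4. stability assessment 165 days ago vs limit 180 → met
5. EPIRB battery test 388 days ago vs limit 365 → not met
6. condition 'processes catch onboard' holds; catch-reporting audit 273 days ago vs limit 270 → not met
7. condition 'carries more than 16 crew' holds; crew without survival-suit assignment 2 > 0 → not met
8. fire-extinguisher inspection 33 days ago vs limit 30 → not met
9. emergency instruction placard present → met
10. protection-and-indemnity coverage $1,650,000 < $1,675,000 → not met
11. vessel safety decal present → met
Not met: 1, 2, 3, 5, 6, 7, 8, 10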